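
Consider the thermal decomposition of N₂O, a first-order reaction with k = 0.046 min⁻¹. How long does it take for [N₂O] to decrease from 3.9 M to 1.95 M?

15.07 min

Step 1: For first-order: t = ln([N₂O]₀/[N₂O])/k
Step 2: t = ln(3.9/1.95)/0.046
Step 3: t = ln(2)/0.046
Step 4: t = 0.6931/0.046 = 15.07 min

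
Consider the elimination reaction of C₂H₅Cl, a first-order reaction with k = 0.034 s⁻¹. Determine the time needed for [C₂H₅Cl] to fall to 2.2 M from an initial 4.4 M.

20.39 s

Step 1: For first-order: t = ln([C₂H₅Cl]₀/[C₂H₅Cl])/k
Step 2: t = ln(4.4/2.2)/0.034
Step 3: t = ln(2)/0.034
Step 4: t = 0.6931/0.034 = 20.39 s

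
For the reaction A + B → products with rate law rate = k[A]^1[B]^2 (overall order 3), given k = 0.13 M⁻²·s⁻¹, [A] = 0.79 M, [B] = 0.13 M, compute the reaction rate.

0.001736 M/s

Step 1: The rate law is rate = k[A]^1[B]^2, overall order = 1+2 = 3
Step 2: Substitute values: rate = 0.13 × (0.79)^1 × (0.13)^2
Step 3: rate = 0.13 × 0.79 × 0.0169 = 0.00173563 M/s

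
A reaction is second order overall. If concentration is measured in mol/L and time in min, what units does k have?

(mol/L)⁻¹·min⁻¹

Step 1: For overall order n, rate = k × (concentration)^n.
Step 2: Rate has units mol/L·min⁻¹; concentration term has units (mol/L)^2.
Step 3: k = rate / (concentration)^n, so units of k = (mol/L)^(1-2)·min⁻¹ = (mol/L)⁻¹·min⁻¹.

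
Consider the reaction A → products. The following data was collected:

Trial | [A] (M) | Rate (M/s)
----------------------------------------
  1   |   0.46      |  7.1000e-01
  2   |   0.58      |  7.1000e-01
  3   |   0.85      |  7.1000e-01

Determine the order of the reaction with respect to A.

zeroth order (0)

Step 1: Compare trials - when concentration changes, rate stays constant.
Step 2: rate₂/rate₁ = 7.1000e-01/7.1000e-01 = 1
Step 3: [A]₂/[A]₁ = 0.58/0.46 = 1.261
Step 4: Since rate ratio ≈ (conc ratio)^0, the reaction is zeroth order.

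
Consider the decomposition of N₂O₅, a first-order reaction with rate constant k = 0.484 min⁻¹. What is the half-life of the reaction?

1.432 min

Step 1: For a first-order reaction, t₁/₂ = ln(2)/k
Step 2: t₁/₂ = ln(2)/0.484
Step 3: t₁/₂ = 0.6931/0.484 = 1.432 min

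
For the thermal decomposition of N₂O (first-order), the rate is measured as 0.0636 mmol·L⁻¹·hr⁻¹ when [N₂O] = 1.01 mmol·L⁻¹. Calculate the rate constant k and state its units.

0.06297 hr⁻¹

Step 1: rate = k[N₂O]^1, so k = rate / [N₂O]^1.
Step 2: k = 0.0636 / (1.01)^1 = 0.0636 / 1.01.
Step 3: k = 0.06297 hr⁻¹.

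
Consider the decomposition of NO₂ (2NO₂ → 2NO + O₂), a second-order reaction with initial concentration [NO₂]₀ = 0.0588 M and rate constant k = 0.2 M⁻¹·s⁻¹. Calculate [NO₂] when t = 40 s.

0.03999 M

Step 1: For a second-order reaction: 1/[NO₂] = 1/[NO₂]₀ + kt
Step 2: 1/[NO₂] = 1/0.0588 + 0.2 × 40
Step 3: 1/[NO₂] = 17.01 + 8 = 25.01
Step 4: [NO₂] = 1/25.01 = 0.03999 M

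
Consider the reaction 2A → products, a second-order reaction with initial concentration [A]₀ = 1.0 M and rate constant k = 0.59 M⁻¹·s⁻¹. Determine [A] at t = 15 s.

0.1015 M

Step 1: For a second-order reaction: 1/[A] = 1/[A]₀ + kt
Step 2: 1/[A] = 1/1.0 + 0.59 × 15
Step 3: 1/[A] = 1 + 8.85 = 9.85
Step 4: [A] = 1/9.85 = 0.1015 M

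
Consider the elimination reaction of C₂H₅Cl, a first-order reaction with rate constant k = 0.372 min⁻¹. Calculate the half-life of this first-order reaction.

1.863 min

Step 1: For a first-order reaction, t₁/₂ = ln(2)/k
Step 2: t₁/₂ = ln(2)/0.372
Step 3: t₁/₂ = 0.6931/0.372 = 1.863 min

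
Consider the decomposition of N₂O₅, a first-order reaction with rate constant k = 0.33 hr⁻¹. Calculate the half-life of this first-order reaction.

2.1 hr

Step 1: For a first-order reaction, t₁/₂ = ln(2)/k
Step 2: t₁/₂ = ln(2)/0.33
Step 3: t₁/₂ = 0.6931/0.33 = 2.1 hr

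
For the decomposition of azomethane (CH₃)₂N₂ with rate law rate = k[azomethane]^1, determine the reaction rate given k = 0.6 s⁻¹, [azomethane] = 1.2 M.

0.72 M/s

Step 1: Identify the rate law: rate = k[azomethane]^1
Step 2: Substitute values: rate = 0.6 × (1.2)^1
Step 3: Calculate: rate = 0.6 × 1.2 = 0.72 M/s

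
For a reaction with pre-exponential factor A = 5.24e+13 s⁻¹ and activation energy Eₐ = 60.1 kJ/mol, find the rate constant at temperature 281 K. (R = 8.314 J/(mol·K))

3.52e+02 s⁻¹

Step 1: Use the Arrhenius equation: k = A × exp(-Eₐ/RT)
Step 2: Convert Eₐ to J/mol: 60.1 kJ/mol = 60100 J/mol
Step 3: Calculate the exponent: -Eₐ/(RT) = -60100/(8.314 × 281) = -25.72516
Step 4: k = 5.24e+13 × exp(-25.72516)
Step 5: k = 5.24e+13 × 6.72520e-12 = 3.5240e+02 s⁻¹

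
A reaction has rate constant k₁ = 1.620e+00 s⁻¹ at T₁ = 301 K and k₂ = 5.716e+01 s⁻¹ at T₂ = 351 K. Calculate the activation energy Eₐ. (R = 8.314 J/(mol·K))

62.6 kJ/mol

Step 1: Use the two-temperature Arrhenius form: ln(k₂/k₁) = -Eₐ/R × (1/T₂ - 1/T₁)
Step 2: ln(k₂/k₁) = ln(5.716e+01/1.620e+00) = ln(35.284) = 3.56343
Step 3: 1/T₂ - 1/T₁ = 1/351 - 1/301 = -4.732563e-04 K⁻¹
Step 4: Eₐ = -R × ln(k₂/k₁) / (1/T₂ - 1/T₁) = -8.314 × 3.56343 / -4.732563e-04
Step 5: Eₐ = 6.2601e+04 J/mol = 62.6 kJ/mol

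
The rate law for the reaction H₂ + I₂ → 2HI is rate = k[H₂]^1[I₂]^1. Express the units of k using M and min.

M⁻¹·min⁻¹

Step 1: Overall order = 1 + 1 = 2.
Step 2: rate has units M·min⁻¹; [H₂]^1[I₂]^1 has units M^2.
Step 3: k = rate/([H₂]^1[I₂]^1), so units of k = M^(1-2)·min⁻¹ = M⁻¹·min⁻¹.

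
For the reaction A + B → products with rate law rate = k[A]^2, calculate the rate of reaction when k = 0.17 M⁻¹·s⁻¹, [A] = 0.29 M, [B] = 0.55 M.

0.0143 M/s

Step 1: The rate law is rate = k[A]^2
Step 2: Note that the rate does not depend on [B] (zero order in B).
Step 3: rate = 0.17 × (0.29)^2 = 0.014297 M/s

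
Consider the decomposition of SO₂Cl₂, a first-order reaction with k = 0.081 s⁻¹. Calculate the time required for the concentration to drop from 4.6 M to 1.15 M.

17.11 s

Step 1: For first-order: t = ln([SO₂Cl₂]₀/[SO₂Cl₂])/k
Step 2: t = ln(4.6/1.15)/0.081
Step 3: t = ln(4)/0.081
Step 4: t = 1.386/0.081 = 17.11 s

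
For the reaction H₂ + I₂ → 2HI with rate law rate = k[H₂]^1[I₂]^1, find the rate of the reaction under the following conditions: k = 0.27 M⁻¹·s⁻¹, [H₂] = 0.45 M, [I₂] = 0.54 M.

0.06561 M/s

Step 1: The rate law is rate = k[H₂]^1[I₂]^1
Step 2: Substitute: rate = 0.27 × (0.45)^1 × (0.54)^1
Step 3: rate = 0.27 × 0.45 × 0.54 = 0.06561 M/s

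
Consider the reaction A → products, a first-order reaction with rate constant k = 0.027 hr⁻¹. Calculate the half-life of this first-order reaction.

25.67 hr

Step 1: For a first-order reaction, t₁/₂ = ln(2)/k
Step 2: t₁/₂ = ln(2)/0.027
Step 3: t₁/₂ = 0.6931/0.027 = 25.67 hr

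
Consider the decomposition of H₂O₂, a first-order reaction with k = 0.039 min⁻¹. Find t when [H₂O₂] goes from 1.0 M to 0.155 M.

47.8 min

Step 1: For first-order: t = ln([H₂O₂]₀/[H₂O₂])/k
Step 2: t = ln(1.0/0.155)/0.039
Step 3: t = ln(6.452)/0.039
Step 4: t = 1.864/0.039 = 47.8 min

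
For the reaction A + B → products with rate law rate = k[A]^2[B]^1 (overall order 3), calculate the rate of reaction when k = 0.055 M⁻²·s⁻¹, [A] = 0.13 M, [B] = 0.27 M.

0.000251 M/s

Step 1: The rate law is rate = k[A]^2[B]^1, overall order = 2+1 = 3
Step 2: Substitute values: rate = 0.055 × (0.13)^2 × (0.27)^1
Step 3: rate = 0.055 × 0.0169 × 0.27 = 0.000250965 M/s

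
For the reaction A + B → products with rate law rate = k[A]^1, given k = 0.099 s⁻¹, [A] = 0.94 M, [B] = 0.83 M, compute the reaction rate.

0.09306 M/s

Step 1: The rate law is rate = k[A]^1
Step 2: Note that the rate does not depend on [B] (zero order in B).
Step 3: rate = 0.099 × (0.94)^1 = 0.09306 M/s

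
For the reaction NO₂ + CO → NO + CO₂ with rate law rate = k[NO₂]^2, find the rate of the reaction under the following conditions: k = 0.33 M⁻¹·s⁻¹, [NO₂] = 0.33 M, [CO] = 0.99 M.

0.03594 M/s

Step 1: The rate law is rate = k[NO₂]^2
Step 2: Note that the rate does not depend on [CO] (zero order in CO).
Step 3: rate = 0.33 × (0.33)^2 = 0.035937 M/s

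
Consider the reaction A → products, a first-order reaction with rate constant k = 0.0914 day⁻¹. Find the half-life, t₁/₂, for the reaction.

7.584 day

Step 1: For a first-order reaction, t₁/₂ = ln(2)/k
Step 2: t₁/₂ = ln(2)/0.0914
Step 3: t₁/₂ = 0.6931/0.0914 = 7.584 day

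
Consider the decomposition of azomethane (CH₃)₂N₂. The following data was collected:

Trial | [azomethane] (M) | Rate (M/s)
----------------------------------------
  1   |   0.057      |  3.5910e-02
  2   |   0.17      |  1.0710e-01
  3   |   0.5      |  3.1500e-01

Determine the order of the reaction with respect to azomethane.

first order (1)

Step 1: Compare trials to find order n where rate₂/rate₁ = ([azomethane]₂/[azomethane]₁)^n
Step 2: rate₂/rate₁ = 1.0710e-01/3.5910e-02 = 2.982
Step 3: [azomethane]₂/[azomethane]₁ = 0.17/0.057 = 2.982
Step 4: n = ln(2.982)/ln(2.982) = 1.00 ≈ 1
Step 5: The reaction is first order in azomethane.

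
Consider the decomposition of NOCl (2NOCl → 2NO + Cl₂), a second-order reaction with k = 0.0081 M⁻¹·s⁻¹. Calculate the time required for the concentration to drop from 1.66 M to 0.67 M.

109.9 s

Step 1: For second-order: t = (1/[NOCl] - 1/[NOCl]₀)/k
Step 2: t = (1/0.67 - 1/1.66)/0.0081
Step 3: t = (1.493 - 0.6024)/0.0081
Step 4: t = 0.8901/0.0081 = 109.9 s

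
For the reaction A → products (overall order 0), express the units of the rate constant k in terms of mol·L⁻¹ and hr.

mol·L⁻¹·hr⁻¹

Step 1: For overall order n, rate = k × (concentration)^n.
Step 2: Rate has units mol·L⁻¹·hr⁻¹; concentration term has units (mol·L⁻¹)^0.
Step 3: k = rate / (concentration)^n, so units of k = (mol·L⁻¹)^(1-0)·hr⁻¹ = mol·L⁻¹·hr⁻¹.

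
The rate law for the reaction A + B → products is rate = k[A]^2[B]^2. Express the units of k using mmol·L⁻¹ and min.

(mmol·L⁻¹)⁻³·min⁻¹

Step 1: Overall order = 2 + 2 = 4.
Step 2: rate has units mmol·L⁻¹·min⁻¹; [A]^2[B]^2 has units (mmol·L⁻¹)^4.
Step 3: k = rate/([A]^2[B]^2), so units of k = (mmol·L⁻¹)^(1-4)·min⁻¹ = (mmol·L⁻¹)⁻³·min⁻¹.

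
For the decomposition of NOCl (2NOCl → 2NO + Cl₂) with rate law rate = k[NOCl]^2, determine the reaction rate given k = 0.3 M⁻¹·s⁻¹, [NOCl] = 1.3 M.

0.507 M/s

Step 1: Identify the rate law: rate = k[NOCl]^2
Step 2: Substitute values: rate = 0.3 × (1.3)^2
Step 3: Calculate: rate = 0.3 × 1.69 = 0.507 M/s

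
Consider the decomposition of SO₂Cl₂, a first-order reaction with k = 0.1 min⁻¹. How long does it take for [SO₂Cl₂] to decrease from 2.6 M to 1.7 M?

4.249 min

Step 1: For first-order: t = ln([SO₂Cl₂]₀/[SO₂Cl₂])/k
Step 2: t = ln(2.6/1.7)/0.1
Step 3: t = ln(1.529)/0.1
Step 4: t = 0.4249/0.1 = 4.249 min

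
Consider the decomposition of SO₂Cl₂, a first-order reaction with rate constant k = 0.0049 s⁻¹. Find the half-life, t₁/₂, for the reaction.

141.5 s

Step 1: For a first-order reaction, t₁/₂ = ln(2)/k
Step 2: t₁/₂ = ln(2)/0.0049
Step 3: t₁/₂ = 0.6931/0.0049 = 141.5 s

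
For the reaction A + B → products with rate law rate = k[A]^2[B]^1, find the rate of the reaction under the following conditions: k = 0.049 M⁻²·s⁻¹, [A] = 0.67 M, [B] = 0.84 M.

0.01848 M/s

Step 1: The rate law is rate = k[A]^2[B]^1
Step 2: Substitute: rate = 0.049 × (0.67)^2 × (0.84)^1
Step 3: rate = 0.049 × 0.4489 × 0.84 = 0.0184767 M/s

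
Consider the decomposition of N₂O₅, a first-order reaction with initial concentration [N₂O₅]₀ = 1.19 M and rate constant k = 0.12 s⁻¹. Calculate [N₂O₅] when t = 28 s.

0.04133 M

Step 1: For a first-order reaction: [N₂O₅] = [N₂O₅]₀ × e^(-kt)
Step 2: [N₂O₅] = 1.19 × e^(-0.12 × 28)
Step 3: [N₂O₅] = 1.19 × e^(-3.36)
Step 4: [N₂O₅] = 1.19 × 0.0347353 = 0.04133 M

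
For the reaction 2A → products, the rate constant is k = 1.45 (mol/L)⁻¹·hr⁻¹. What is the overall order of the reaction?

second order (2)

Step 1: The units of k for an nth-order reaction are (concentration)^(1-n)·(time)⁻¹.
Step 2: Here k has units (mol/L)⁻¹·hr⁻¹, so the concentration exponent is -1.
Step 3: 1 - n = -1 ⇒ n = 2. The reaction is second order.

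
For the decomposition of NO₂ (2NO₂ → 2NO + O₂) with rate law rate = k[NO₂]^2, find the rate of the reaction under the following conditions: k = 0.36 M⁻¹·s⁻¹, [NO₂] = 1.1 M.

0.4356 M/s

Step 1: Identify the rate law: rate = k[NO₂]^2
Step 2: Substitute values: rate = 0.36 × (1.1)^2
Step 3: Calculate: rate = 0.36 × 1.21 = 0.4356 M/s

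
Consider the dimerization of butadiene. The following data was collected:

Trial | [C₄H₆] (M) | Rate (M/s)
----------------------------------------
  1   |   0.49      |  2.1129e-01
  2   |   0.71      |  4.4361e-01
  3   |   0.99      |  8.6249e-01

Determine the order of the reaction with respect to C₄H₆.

second order (2)

Step 1: Compare trials to find order n where rate₂/rate₁ = ([C₄H₆]₂/[C₄H₆]₁)^n
Step 2: rate₂/rate₁ = 4.4361e-01/2.1129e-01 = 2.1
Step 3: [C₄H₆]₂/[C₄H₆]₁ = 0.71/0.49 = 1.449
Step 4: n = ln(2.1)/ln(1.449) = 2.00 ≈ 2
Step 5: The reaction is second order in C₄H₆.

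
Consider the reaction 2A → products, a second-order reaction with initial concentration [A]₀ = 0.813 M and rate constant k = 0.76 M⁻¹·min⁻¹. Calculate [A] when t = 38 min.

0.03321 M

Step 1: For a second-order reaction: 1/[A] = 1/[A]₀ + kt
Step 2: 1/[A] = 1/0.813 + 0.76 × 38
Step 3: 1/[A] = 1.23 + 28.88 = 30.11
Step 4: [A] = 1/30.11 = 0.03321 M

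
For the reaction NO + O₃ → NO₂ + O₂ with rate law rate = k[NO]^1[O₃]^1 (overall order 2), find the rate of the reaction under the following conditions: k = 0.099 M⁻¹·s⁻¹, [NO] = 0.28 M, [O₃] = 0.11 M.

0.003049 M/s

Step 1: The rate law is rate = k[NO]^1[O₃]^1, overall order = 1+1 = 2
Step 2: Substitute values: rate = 0.099 × (0.28)^1 × (0.11)^1
Step 3: rate = 0.099 × 0.28 × 0.11 = 0.0030492 M/s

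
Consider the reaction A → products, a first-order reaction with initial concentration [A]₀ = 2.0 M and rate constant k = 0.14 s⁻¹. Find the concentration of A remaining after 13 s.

0.3241 M

Step 1: For a first-order reaction: [A] = [A]₀ × e^(-kt)
Step 2: [A] = 2.0 × e^(-0.14 × 13)
Step 3: [A] = 2.0 × e^(-1.82)
Step 4: [A] = 2.0 × 0.162026 = 0.3241 M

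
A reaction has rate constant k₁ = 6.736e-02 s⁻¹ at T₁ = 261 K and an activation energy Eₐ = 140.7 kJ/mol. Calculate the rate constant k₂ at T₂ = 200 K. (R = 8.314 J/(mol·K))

1.737e-10 s⁻¹

Step 1: Use the two-temperature Arrhenius form: ln(k₂/k₁) = -Eₐ/R × (1/T₂ - 1/T₁)
Step 2: Convert Eₐ to J/mol: 140.7 kJ/mol = 140700 J/mol
Step 3: 1/T₂ - 1/T₁ = 1/200 - 1/261 = 1.168582e-03 K⁻¹
Step 4: ln(k₂/k₁) = -140700/8.314 × 1.168582e-03 = -19.77622
Step 5: k₂ = k₁ × exp(-19.77622) = 6.736e-02 × 2.57808e-09 = 1.737e-10 s⁻¹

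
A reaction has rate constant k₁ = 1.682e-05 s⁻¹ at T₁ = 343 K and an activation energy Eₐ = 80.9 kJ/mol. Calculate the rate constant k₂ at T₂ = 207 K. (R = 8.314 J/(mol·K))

1.353e-13 s⁻¹

Step 1: Use the two-temperature Arrhenius form: ln(k₂/k₁) = -Eₐ/R × (1/T₂ - 1/T₁)
Step 2: Convert Eₐ to J/mol: 80.9 kJ/mol = 80900 J/mol
Step 3: 1/T₂ - 1/T₁ = 1/207 - 1/343 = 1.915466e-03 K⁻¹
Step 4: ln(k₂/k₁) = -80900/8.314 × 1.915466e-03 = -18.63859
Step 5: k₂ = k₁ × exp(-18.63859) = 1.682e-05 × 8.04198e-09 = 1.353e-13 s⁻¹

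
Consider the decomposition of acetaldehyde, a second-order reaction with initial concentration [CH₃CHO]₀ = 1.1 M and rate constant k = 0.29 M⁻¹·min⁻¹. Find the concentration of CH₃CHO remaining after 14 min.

0.2012 M

Step 1: For a second-order reaction: 1/[CH₃CHO] = 1/[CH₃CHO]₀ + kt
Step 2: 1/[CH₃CHO] = 1/1.1 + 0.29 × 14
Step 3: 1/[CH₃CHO] = 0.9091 + 4.06 = 4.969
Step 4: [CH₃CHO] = 1/4.969 = 0.2012 M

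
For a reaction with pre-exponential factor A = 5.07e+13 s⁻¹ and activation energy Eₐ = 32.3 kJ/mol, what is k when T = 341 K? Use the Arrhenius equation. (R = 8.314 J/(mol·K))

5.72e+08 s⁻¹

Step 1: Use the Arrhenius equation: k = A × exp(-Eₐ/RT)
Step 2: Convert Eₐ to J/mol: 32.3 kJ/mol = 32300 J/mol
Step 3: Calculate the exponent: -Eₐ/(RT) = -32300/(8.314 × 341) = -11.39300
Step 4: k = 5.07e+13 × exp(-11.39300)
Step 5: k = 5.07e+13 × 1.12741e-05 = 5.7160e+08 s⁻¹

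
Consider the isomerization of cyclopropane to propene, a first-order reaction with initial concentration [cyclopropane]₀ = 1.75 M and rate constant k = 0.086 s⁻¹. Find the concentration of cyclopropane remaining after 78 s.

0.002137 M

Step 1: For a first-order reaction: [cyclopropane] = [cyclopropane]₀ × e^(-kt)
Step 2: [cyclopropane] = 1.75 × e^(-0.086 × 78)
Step 3: [cyclopropane] = 1.75 × e^(-6.708)
Step 4: [cyclopropane] = 1.75 × 0.0012211 = 0.002137 M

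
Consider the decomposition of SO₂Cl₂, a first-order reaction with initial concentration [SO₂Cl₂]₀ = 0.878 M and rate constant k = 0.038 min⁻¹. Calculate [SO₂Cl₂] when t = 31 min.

0.2703 M

Step 1: For a first-order reaction: [SO₂Cl₂] = [SO₂Cl₂]₀ × e^(-kt)
Step 2: [SO₂Cl₂] = 0.878 × e^(-0.038 × 31)
Step 3: [SO₂Cl₂] = 0.878 × e^(-1.178)
Step 4: [SO₂Cl₂] = 0.878 × 0.307894 = 0.2703 M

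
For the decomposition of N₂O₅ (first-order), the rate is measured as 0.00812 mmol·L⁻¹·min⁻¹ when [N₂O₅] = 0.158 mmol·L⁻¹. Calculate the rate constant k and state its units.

0.05139 min⁻¹

Step 1: rate = k[N₂O₅]^1, so k = rate / [N₂O₅]^1.
Step 2: k = 0.00812 / (0.158)^1 = 0.00812 / 0.158.
Step 3: k = 0.05139 min⁻¹.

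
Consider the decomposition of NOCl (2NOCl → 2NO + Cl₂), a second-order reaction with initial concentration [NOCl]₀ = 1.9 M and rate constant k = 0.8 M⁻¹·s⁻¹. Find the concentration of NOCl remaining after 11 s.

0.1072 M

Step 1: For a second-order reaction: 1/[NOCl] = 1/[NOCl]₀ + kt
Step 2: 1/[NOCl] = 1/1.9 + 0.8 × 11
Step 3: 1/[NOCl] = 0.5263 + 8.8 = 9.326
Step 4: [NOCl] = 1/9.326 = 0.1072 M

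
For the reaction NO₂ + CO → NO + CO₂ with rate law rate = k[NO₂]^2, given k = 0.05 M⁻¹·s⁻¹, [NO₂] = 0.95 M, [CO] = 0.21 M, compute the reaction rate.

0.04512 M/s

Step 1: The rate law is rate = k[NO₂]^2
Step 2: Note that the rate does not depend on [CO] (zero order in CO).
Step 3: rate = 0.05 × (0.95)^2 = 0.045125 M/s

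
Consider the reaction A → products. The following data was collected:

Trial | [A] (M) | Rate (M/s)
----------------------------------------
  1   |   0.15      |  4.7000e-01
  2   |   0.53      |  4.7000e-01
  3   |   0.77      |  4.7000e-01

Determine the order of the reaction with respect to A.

zeroth order (0)

Step 1: Compare trials - when concentration changes, rate stays constant.
Step 2: rate₂/rate₁ = 4.7000e-01/4.7000e-01 = 1
Step 3: [A]₂/[A]₁ = 0.53/0.15 = 3.533
Step 4: Since rate ratio ≈ (conc ratio)^0, the reaction is zeroth order.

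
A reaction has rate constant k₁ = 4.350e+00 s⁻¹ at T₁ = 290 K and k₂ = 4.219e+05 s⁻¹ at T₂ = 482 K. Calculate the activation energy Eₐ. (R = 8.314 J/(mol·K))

69.5 kJ/mol

Step 1: Use the two-temperature Arrhenius form: ln(k₂/k₁) = -Eₐ/R × (1/T₂ - 1/T₁)
Step 2: ln(k₂/k₁) = ln(4.219e+05/4.350e+00) = ln(96988.5) = 11.4823
Step 3: 1/T₂ - 1/T₁ = 1/482 - 1/290 = -1.373587e-03 K⁻¹
Step 4: Eₐ = -R × ln(k₂/k₁) / (1/T₂ - 1/T₁) = -8.314 × 11.4823 / -1.373587e-03
Step 5: Eₐ = 6.9500e+04 J/mol = 69.5 kJ/mol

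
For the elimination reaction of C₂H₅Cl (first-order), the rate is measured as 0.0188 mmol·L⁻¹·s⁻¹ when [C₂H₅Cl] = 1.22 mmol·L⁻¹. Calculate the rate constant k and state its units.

0.01541 s⁻¹

Step 1: rate = k[C₂H₅Cl]^1, so k = rate / [C₂H₅Cl]^1.
Step 2: k = 0.0188 / (1.22)^1 = 0.0188 / 1.22.
Step 3: k = 0.01541 s⁻¹.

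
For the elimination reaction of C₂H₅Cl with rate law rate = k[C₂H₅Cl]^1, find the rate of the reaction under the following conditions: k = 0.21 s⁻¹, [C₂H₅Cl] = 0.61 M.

0.1281 M/s

Step 1: Identify the rate law: rate = k[C₂H₅Cl]^1
Step 2: Substitute values: rate = 0.21 × (0.61)^1
Step 3: Calculate: rate = 0.21 × 0.61 = 0.1281 M/s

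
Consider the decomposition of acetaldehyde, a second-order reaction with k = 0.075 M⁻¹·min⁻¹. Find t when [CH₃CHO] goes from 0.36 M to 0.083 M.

123.6 min

Step 1: For second-order: t = (1/[CH₃CHO] - 1/[CH₃CHO]₀)/k
Step 2: t = (1/0.083 - 1/0.36)/0.075
Step 3: t = (12.05 - 2.778)/0.075
Step 4: t = 9.27/0.075 = 123.6 min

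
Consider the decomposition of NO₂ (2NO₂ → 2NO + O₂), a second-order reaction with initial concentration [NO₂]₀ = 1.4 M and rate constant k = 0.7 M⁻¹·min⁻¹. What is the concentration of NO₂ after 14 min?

0.09511 M

Step 1: For a second-order reaction: 1/[NO₂] = 1/[NO₂]₀ + kt
Step 2: 1/[NO₂] = 1/1.4 + 0.7 × 14
Step 3: 1/[NO₂] = 0.7143 + 9.8 = 10.51
Step 4: [NO₂] = 1/10.51 = 0.09511 M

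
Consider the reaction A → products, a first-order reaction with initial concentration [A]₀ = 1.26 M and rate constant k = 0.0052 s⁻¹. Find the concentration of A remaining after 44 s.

1.002 M

Step 1: For a first-order reaction: [A] = [A]₀ × e^(-kt)
Step 2: [A] = 1.26 × e^(-0.0052 × 44)
Step 3: [A] = 1.26 × e^(-0.2288)
Step 4: [A] = 1.26 × 0.795488 = 1.002 M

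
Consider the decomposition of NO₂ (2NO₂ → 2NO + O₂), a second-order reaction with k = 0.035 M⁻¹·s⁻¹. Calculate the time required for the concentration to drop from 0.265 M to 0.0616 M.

356 s

Step 1: For second-order: t = (1/[NO₂] - 1/[NO₂]₀)/k
Step 2: t = (1/0.0616 - 1/0.265)/0.035
Step 3: t = (16.23 - 3.774)/0.035
Step 4: t = 12.46/0.035 = 356 s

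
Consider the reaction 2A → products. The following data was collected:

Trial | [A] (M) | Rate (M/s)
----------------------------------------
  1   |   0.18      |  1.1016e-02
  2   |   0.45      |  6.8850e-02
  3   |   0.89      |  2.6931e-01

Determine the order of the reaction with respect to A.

second order (2)

Step 1: Compare trials to find order n where rate₂/rate₁ = ([A]₂/[A]₁)^n
Step 2: rate₂/rate₁ = 6.8850e-02/1.1016e-02 = 6.25
Step 3: [A]₂/[A]₁ = 0.45/0.18 = 2.5
Step 4: n = ln(6.25)/ln(2.5) = 2.00 ≈ 2
Step 5: The reaction is second order in A.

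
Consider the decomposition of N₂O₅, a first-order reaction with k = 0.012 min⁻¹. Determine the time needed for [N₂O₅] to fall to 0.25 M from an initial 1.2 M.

130.7 min

Step 1: For first-order: t = ln([N₂O₅]₀/[N₂O₅])/k
Step 2: t = ln(1.2/0.25)/0.012
Step 3: t = ln(4.8)/0.012
Step 4: t = 1.569/0.012 = 130.7 min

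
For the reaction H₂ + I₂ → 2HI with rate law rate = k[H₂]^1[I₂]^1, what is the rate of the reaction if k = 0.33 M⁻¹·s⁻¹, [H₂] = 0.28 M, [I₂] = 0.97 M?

0.08963 M/s

Step 1: The rate law is rate = k[H₂]^1[I₂]^1
Step 2: Substitute: rate = 0.33 × (0.28)^1 × (0.97)^1
Step 3: rate = 0.33 × 0.28 × 0.97 = 0.089628 M/s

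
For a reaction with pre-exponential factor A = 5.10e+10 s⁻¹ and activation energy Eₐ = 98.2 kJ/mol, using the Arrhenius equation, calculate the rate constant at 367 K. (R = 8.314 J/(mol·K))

5.38e-04 s⁻¹

Step 1: Use the Arrhenius equation: k = A × exp(-Eₐ/RT)
Step 2: Convert Eₐ to J/mol: 98.2 kJ/mol = 98200 J/mol
Step 3: Calculate the exponent: -Eₐ/(RT) = -98200/(8.314 × 367) = -32.18366
Step 4: k = 5.10e+10 × exp(-32.18366)
Step 5: k = 5.10e+10 × 1.05394e-14 = 5.3751e-04 s⁻¹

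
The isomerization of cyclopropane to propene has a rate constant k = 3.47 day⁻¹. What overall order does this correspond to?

first order (1)

Step 1: The units of k for an nth-order reaction are (concentration)^(1-n)·(time)⁻¹.
Step 2: Here k has units day⁻¹, so the concentration exponent is 0.
Step 3: 1 - n = 0 ⇒ n = 1. The reaction is first order.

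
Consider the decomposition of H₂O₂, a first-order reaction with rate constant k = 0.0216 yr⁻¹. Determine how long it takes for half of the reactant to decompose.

32.09 yr

Step 1: For a first-order reaction, t₁/₂ = ln(2)/k
Step 2: t₁/₂ = ln(2)/0.0216
Step 3: t₁/₂ = 0.6931/0.0216 = 32.09 yr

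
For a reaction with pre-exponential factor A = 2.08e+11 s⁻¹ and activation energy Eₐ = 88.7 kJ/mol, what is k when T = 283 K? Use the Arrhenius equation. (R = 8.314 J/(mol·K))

8.82e-06 s⁻¹

Step 1: Use the Arrhenius equation: k = A × exp(-Eₐ/RT)
Step 2: Convert Eₐ to J/mol: 88.7 kJ/mol = 88700 J/mol
Step 3: Calculate the exponent: -Eₐ/(RT) = -88700/(8.314 × 283) = -37.69877
Step 4: k = 2.08e+11 × exp(-37.69877)
Step 5: k = 2.08e+11 × 4.24260e-17 = 8.8246e-06 s⁻¹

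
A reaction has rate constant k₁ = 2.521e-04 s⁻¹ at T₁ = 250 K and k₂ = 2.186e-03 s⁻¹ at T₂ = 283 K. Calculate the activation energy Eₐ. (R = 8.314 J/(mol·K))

38.5 kJ/mol

Step 1: Use the two-temperature Arrhenius form: ln(k₂/k₁) = -Eₐ/R × (1/T₂ - 1/T₁)
Step 2: ln(k₂/k₁) = ln(2.186e-03/2.521e-04) = ln(8.67116) = 2.16
Step 3: 1/T₂ - 1/T₁ = 1/283 - 1/250 = -4.664311e-04 K⁻¹
Step 4: Eₐ = -R × ln(k₂/k₁) / (1/T₂ - 1/T₁) = -8.314 × 2.16 / -4.664311e-04
Step 5: Eₐ = 3.8501e+04 J/mol = 38.5 kJ/mol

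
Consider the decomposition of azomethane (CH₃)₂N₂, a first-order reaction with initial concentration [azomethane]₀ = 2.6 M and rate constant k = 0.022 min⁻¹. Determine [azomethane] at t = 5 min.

2.329 M

Step 1: For a first-order reaction: [azomethane] = [azomethane]₀ × e^(-kt)
Step 2: [azomethane] = 2.6 × e^(-0.022 × 5)
Step 3: [azomethane] = 2.6 × e^(-0.11)
Step 4: [azomethane] = 2.6 × 0.895834 = 2.329 M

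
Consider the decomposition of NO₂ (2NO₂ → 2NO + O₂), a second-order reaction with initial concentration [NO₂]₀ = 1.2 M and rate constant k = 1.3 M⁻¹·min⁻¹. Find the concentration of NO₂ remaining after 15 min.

0.04918 M

Step 1: For a second-order reaction: 1/[NO₂] = 1/[NO₂]₀ + kt
Step 2: 1/[NO₂] = 1/1.2 + 1.3 × 15
Step 3: 1/[NO₂] = 0.8333 + 19.5 = 20.33
Step 4: [NO₂] = 1/20.33 = 0.04918 M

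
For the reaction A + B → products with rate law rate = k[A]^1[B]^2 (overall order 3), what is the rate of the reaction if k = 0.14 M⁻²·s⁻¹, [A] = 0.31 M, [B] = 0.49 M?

0.01042 M/s

Step 1: The rate law is rate = k[A]^1[B]^2, overall order = 1+2 = 3
Step 2: Substitute values: rate = 0.14 × (0.31)^1 × (0.49)^2
Step 3: rate = 0.14 × 0.31 × 0.2401 = 0.0104203 M/s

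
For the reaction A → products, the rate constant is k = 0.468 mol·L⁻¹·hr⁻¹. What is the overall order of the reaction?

zeroth order (0)

Step 1: The units of k for an nth-order reaction are (concentration)^(1-n)·(time)⁻¹.
Step 2: Here k has units mol·L⁻¹·hr⁻¹, so the concentration exponent is 1.
Step 3: 1 - n = 1 ⇒ n = 0. The reaction is zeroth order.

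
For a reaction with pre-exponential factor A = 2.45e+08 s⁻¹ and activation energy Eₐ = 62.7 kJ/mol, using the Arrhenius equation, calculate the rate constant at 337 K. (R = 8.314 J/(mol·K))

4.68e-02 s⁻¹

Step 1: Use the Arrhenius equation: k = A × exp(-Eₐ/RT)
Step 2: Convert Eₐ to J/mol: 62.7 kJ/mol = 62700 J/mol
Step 3: Calculate the exponent: -Eₐ/(RT) = -62700/(8.314 × 337) = -22.37833
Step 4: k = 2.45e+08 × exp(-22.37833)
Step 5: k = 2.45e+08 × 1.91080e-10 = 4.6815e-02 s⁻¹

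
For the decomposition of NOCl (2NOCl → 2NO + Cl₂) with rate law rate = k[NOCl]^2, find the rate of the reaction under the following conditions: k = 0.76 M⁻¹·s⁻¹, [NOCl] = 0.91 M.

0.6294 M/s

Step 1: Identify the rate law: rate = k[NOCl]^2
Step 2: Substitute values: rate = 0.76 × (0.91)^2
Step 3: Calculate: rate = 0.76 × 0.8281 = 0.629356 M/s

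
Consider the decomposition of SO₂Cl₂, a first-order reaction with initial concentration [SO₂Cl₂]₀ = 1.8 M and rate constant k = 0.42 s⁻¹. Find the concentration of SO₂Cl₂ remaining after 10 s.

0.02699 M

Step 1: For a first-order reaction: [SO₂Cl₂] = [SO₂Cl₂]₀ × e^(-kt)
Step 2: [SO₂Cl₂] = 1.8 × e^(-0.42 × 10)
Step 3: [SO₂Cl₂] = 1.8 × e^(-4.2)
Step 4: [SO₂Cl₂] = 1.8 × 0.0149956 = 0.02699 M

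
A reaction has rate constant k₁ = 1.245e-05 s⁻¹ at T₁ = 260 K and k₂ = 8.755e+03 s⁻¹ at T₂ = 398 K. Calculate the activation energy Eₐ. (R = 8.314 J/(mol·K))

127.0 kJ/mol

Step 1: Use the two-temperature Arrhenius form: ln(k₂/k₁) = -Eₐ/R × (1/T₂ - 1/T₁)
Step 2: ln(k₂/k₁) = ln(8.755e+03/1.245e-05) = ln(7.03213e+08) = 20.3712
Step 3: 1/T₂ - 1/T₁ = 1/398 - 1/260 = -1.333591e-03 K⁻¹
Step 4: Eₐ = -R × ln(k₂/k₁) / (1/T₂ - 1/T₁) = -8.314 × 20.3712 / -1.333591e-03
Step 5: Eₐ = 1.2700e+05 J/mol = 127.0 kJ/mol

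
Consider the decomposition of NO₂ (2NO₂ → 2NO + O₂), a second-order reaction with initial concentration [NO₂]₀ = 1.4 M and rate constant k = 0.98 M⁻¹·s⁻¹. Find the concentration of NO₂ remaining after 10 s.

0.09511 M

Step 1: For a second-order reaction: 1/[NO₂] = 1/[NO₂]₀ + kt
Step 2: 1/[NO₂] = 1/1.4 + 0.98 × 10
Step 3: 1/[NO₂] = 0.7143 + 9.8 = 10.51
Step 4: [NO₂] = 1/10.51 = 0.09511 M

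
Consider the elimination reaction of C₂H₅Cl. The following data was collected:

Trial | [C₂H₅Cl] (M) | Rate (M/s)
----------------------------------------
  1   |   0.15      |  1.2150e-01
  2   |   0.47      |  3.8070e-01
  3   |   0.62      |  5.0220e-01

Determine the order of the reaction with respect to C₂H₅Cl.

first order (1)

Step 1: Compare trials to find order n where rate₂/rate₁ = ([C₂H₅Cl]₂/[C₂H₅Cl]₁)^n
Step 2: rate₂/rate₁ = 3.8070e-01/1.2150e-01 = 3.133
Step 3: [C₂H₅Cl]₂/[C₂H₅Cl]₁ = 0.47/0.15 = 3.133
Step 4: n = ln(3.133)/ln(3.133) = 1.00 ≈ 1
Step 5: The reaction is first order in C₂H₅Cl.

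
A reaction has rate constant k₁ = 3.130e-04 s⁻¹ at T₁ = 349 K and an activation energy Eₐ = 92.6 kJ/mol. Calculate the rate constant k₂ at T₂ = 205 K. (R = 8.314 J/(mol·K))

5.752e-14 s⁻¹

Step 1: Use the two-temperature Arrhenius form: ln(k₂/k₁) = -Eₐ/R × (1/T₂ - 1/T₁)
Step 2: Convert Eₐ to J/mol: 92.6 kJ/mol = 92600 J/mol
Step 3: 1/T₂ - 1/T₁ = 1/205 - 1/349 = 2.012719e-03 K⁻¹
Step 4: ln(k₂/k₁) = -92600/8.314 × 2.012719e-03 = -22.41734
Step 5: k₂ = k₁ × exp(-22.41734) = 3.130e-04 × 1.83769e-10 = 5.752e-14 s⁻¹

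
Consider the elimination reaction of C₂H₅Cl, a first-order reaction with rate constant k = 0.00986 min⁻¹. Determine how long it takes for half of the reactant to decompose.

70.3 min

Step 1: For a first-order reaction, t₁/₂ = ln(2)/k
Step 2: t₁/₂ = ln(2)/0.00986
Step 3: t₁/₂ = 0.6931/0.00986 = 70.3 min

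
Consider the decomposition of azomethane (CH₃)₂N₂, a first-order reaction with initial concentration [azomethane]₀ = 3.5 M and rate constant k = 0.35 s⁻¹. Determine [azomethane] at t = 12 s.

0.05248 M

Step 1: For a first-order reaction: [azomethane] = [azomethane]₀ × e^(-kt)
Step 2: [azomethane] = 3.5 × e^(-0.35 × 12)
Step 3: [azomethane] = 3.5 × e^(-4.2)
Step 4: [azomethane] = 3.5 × 0.0149956 = 0.05248 M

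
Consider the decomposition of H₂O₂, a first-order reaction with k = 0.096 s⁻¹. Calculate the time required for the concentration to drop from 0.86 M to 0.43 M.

7.22 s

Step 1: For first-order: t = ln([H₂O₂]₀/[H₂O₂])/k
Step 2: t = ln(0.86/0.43)/0.096
Step 3: t = ln(2)/0.096
Step 4: t = 0.6931/0.096 = 7.22 s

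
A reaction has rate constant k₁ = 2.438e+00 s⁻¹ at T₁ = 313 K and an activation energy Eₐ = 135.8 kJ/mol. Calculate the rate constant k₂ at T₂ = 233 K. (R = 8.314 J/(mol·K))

4.032e-08 s⁻¹

Step 1: Use the two-temperature Arrhenius form: ln(k₂/k₁) = -Eₐ/R × (1/T₂ - 1/T₁)
Step 2: Convert Eₐ to J/mol: 135.8 kJ/mol = 135800 J/mol
Step 3: 1/T₂ - 1/T₁ = 1/233 - 1/313 = 1.096957e-03 K⁻¹
Step 4: ln(k₂/k₁) = -135800/8.314 × 1.096957e-03 = -17.91758
Step 5: k₂ = k₁ × exp(-17.91758) = 2.438e+00 × 1.65384e-08 = 4.032e-08 s⁻¹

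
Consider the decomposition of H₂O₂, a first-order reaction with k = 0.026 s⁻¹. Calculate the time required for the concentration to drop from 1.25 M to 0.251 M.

61.75 s

Step 1: For first-order: t = ln([H₂O₂]₀/[H₂O₂])/k
Step 2: t = ln(1.25/0.251)/0.026
Step 3: t = ln(4.98)/0.026
Step 4: t = 1.605/0.026 = 61.75 s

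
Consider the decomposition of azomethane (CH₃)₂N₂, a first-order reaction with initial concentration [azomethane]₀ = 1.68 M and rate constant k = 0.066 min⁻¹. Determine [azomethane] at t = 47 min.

0.07553 M

Step 1: For a first-order reaction: [azomethane] = [azomethane]₀ × e^(-kt)
Step 2: [azomethane] = 1.68 × e^(-0.066 × 47)
Step 3: [azomethane] = 1.68 × e^(-3.102)
Step 4: [azomethane] = 1.68 × 0.0449592 = 0.07553 M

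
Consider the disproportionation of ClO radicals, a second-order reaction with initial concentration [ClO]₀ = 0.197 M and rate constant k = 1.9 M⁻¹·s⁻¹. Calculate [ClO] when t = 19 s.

0.02429 M

Step 1: For a second-order reaction: 1/[ClO] = 1/[ClO]₀ + kt
Step 2: 1/[ClO] = 1/0.197 + 1.9 × 19
Step 3: 1/[ClO] = 5.076 + 36.1 = 41.18
Step 4: [ClO] = 1/41.18 = 0.02429 M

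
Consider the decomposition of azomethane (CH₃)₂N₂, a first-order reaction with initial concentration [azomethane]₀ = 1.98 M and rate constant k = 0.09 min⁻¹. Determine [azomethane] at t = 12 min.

0.6724 M

Step 1: For a first-order reaction: [azomethane] = [azomethane]₀ × e^(-kt)
Step 2: [azomethane] = 1.98 × e^(-0.09 × 12)
Step 3: [azomethane] = 1.98 × e^(-1.08)
Step 4: [azomethane] = 1.98 × 0.339596 = 0.6724 M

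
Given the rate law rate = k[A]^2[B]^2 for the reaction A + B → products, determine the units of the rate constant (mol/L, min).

(mol/L)⁻³·min⁻¹

Step 1: Overall order = 2 + 2 = 4.
Step 2: rate has units mol/L·min⁻¹; [A]^2[B]^2 has units (mol/L)^4.
Step 3: k = rate/([A]^2[B]^2), so units of k = (mol/L)^(1-4)·min⁻¹ = (mol/L)⁻³·min⁻¹.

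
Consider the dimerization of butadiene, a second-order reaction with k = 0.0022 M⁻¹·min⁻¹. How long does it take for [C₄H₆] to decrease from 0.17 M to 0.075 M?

3387 min

Step 1: For second-order: t = (1/[C₄H₆] - 1/[C₄H₆]₀)/k
Step 2: t = (1/0.075 - 1/0.17)/0.0022
Step 3: t = (13.33 - 5.882)/0.0022
Step 4: t = 7.451/0.0022 = 3387 min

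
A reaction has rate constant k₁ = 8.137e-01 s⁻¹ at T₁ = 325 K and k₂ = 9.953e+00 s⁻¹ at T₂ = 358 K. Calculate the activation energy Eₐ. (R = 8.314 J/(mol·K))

73.4 kJ/mol

Step 1: Use the two-temperature Arrhenius form: ln(k₂/k₁) = -Eₐ/R × (1/T₂ - 1/T₁)
Step 2: ln(k₂/k₁) = ln(9.953e+00/8.137e-01) = ln(12.2318) = 2.50404
Step 3: 1/T₂ - 1/T₁ = 1/358 - 1/325 = -2.836270e-04 K⁻¹
Step 4: Eₐ = -R × ln(k₂/k₁) / (1/T₂ - 1/T₁) = -8.314 × 2.50404 / -2.836270e-04
Step 5: Eₐ = 7.3401e+04 J/mol = 73.4 kJ/mol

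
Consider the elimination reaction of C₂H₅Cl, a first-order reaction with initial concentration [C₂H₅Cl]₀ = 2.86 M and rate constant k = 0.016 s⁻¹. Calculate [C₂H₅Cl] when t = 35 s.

1.634 M

Step 1: For a first-order reaction: [C₂H₅Cl] = [C₂H₅Cl]₀ × e^(-kt)
Step 2: [C₂H₅Cl] = 2.86 × e^(-0.016 × 35)
Step 3: [C₂H₅Cl] = 2.86 × e^(-0.56)
Step 4: [C₂H₅Cl] = 2.86 × 0.571209 = 1.634 M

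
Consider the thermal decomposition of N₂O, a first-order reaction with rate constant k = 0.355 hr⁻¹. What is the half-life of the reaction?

1.953 hr

Step 1: For a first-order reaction, t₁/₂ = ln(2)/k
Step 2: t₁/₂ = ln(2)/0.355
Step 3: t₁/₂ = 0.6931/0.355 = 1.953 hr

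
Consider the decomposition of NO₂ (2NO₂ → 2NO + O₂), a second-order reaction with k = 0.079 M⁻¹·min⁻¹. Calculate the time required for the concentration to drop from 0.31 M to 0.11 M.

74.24 min

Step 1: For second-order: t = (1/[NO₂] - 1/[NO₂]₀)/k
Step 2: t = (1/0.11 - 1/0.31)/0.079
Step 3: t = (9.091 - 3.226)/0.079
Step 4: t = 5.865/0.079 = 74.24 min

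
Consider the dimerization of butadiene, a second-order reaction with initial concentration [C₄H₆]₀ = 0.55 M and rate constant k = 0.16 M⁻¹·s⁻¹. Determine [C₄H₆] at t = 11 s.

0.2795 M

Step 1: For a second-order reaction: 1/[C₄H₆] = 1/[C₄H₆]₀ + kt
Step 2: 1/[C₄H₆] = 1/0.55 + 0.16 × 11
Step 3: 1/[C₄H₆] = 1.818 + 1.76 = 3.578
Step 4: [C₄H₆] = 1/3.578 = 0.2795 M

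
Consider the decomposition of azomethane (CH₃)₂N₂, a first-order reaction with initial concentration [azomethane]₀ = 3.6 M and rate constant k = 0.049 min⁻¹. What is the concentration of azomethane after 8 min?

2.433 M

Step 1: For a first-order reaction: [azomethane] = [azomethane]₀ × e^(-kt)
Step 2: [azomethane] = 3.6 × e^(-0.049 × 8)
Step 3: [azomethane] = 3.6 × e^(-0.392)
Step 4: [azomethane] = 3.6 × 0.675704 = 2.433 M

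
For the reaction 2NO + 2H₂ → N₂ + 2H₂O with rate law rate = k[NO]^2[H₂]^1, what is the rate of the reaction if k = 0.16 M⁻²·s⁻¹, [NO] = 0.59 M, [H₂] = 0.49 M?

0.02729 M/s

Step 1: The rate law is rate = k[NO]^2[H₂]^1
Step 2: Substitute: rate = 0.16 × (0.59)^2 × (0.49)^1
Step 3: rate = 0.16 × 0.3481 × 0.49 = 0.027291 M/s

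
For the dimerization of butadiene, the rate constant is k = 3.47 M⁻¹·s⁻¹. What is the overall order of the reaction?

second order (2)

Step 1: The units of k for an nth-order reaction are (concentration)^(1-n)·(time)⁻¹.
Step 2: Here k has units M⁻¹·s⁻¹, so the concentration exponent is -1.
Step 3: 1 - n = -1 ⇒ n = 2. The reaction is second order.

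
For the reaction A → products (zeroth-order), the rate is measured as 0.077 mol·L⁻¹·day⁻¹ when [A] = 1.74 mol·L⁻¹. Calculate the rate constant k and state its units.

0.077 mol·L⁻¹·day⁻¹

Step 1: For a zeroth-order reaction, rate = k (independent of concentration).
Step 2: k = rate = 0.077 mol·L⁻¹·day⁻¹.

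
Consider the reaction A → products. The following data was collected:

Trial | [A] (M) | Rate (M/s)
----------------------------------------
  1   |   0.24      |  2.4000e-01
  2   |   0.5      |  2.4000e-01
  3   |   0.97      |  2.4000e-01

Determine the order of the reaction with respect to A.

zeroth order (0)

Step 1: Compare trials - when concentration changes, rate stays constant.
Step 2: rate₂/rate₁ = 2.4000e-01/2.4000e-01 = 1
Step 3: [A]₂/[A]₁ = 0.5/0.24 = 2.083
Step 4: Since rate ratio ≈ (conc ratio)^0, the reaction is zeroth order.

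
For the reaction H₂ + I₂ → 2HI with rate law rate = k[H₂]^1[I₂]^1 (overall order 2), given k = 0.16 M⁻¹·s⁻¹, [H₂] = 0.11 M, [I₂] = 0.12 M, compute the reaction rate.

0.002112 M/s

Step 1: The rate law is rate = k[H₂]^1[I₂]^1, overall order = 1+1 = 2
Step 2: Substitute values: rate = 0.16 × (0.11)^1 × (0.12)^1
Step 3: rate = 0.16 × 0.11 × 0.12 = 0.002112 M/s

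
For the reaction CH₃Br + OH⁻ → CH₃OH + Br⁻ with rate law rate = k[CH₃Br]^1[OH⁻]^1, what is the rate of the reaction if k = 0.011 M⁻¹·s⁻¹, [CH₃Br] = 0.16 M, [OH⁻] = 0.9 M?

0.001584 M/s

Step 1: The rate law is rate = k[CH₃Br]^1[OH⁻]^1
Step 2: Substitute: rate = 0.011 × (0.16)^1 × (0.9)^1
Step 3: rate = 0.011 × 0.16 × 0.9 = 0.001584 M/s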